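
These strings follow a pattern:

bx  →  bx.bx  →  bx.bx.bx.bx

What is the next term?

bx.bx.bx.bx.bx.bx.bx.bx

Every step duplicates the string with '.' between the halves.
So the next term is two copies of bx.bx.bx.bx with '.' between the halves.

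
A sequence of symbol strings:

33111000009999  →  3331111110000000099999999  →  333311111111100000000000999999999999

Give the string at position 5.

3333331111111111111110000000000000000099999999999999999999

Term n consists of n+1 3's, followed by 3n 1's, followed by 3n+2 0's, followed by 4n 9's (n = 1, 2, …).
For term 5, n = 5, so the run lengths are 6, 15, 17, 20.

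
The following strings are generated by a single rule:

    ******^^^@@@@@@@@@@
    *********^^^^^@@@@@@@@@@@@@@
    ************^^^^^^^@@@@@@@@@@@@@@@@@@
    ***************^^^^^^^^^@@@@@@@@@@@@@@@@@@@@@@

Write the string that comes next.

The n-th term is 3n *'s then 2n-1 ^'s then 4n+2 @'s, where the shown terms are n = 2, 3, 4, 5.
Setting n = 6 gives 18, 11, 26 characters in each block.

******************^^^^^^^^^^^@@@@@@@@@@@@@@@@@@@@@@@@@@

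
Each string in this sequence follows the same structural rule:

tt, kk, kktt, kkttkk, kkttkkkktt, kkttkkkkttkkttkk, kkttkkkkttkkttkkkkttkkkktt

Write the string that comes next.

This is a Fibonacci-style word recurrence s(k) = s(k−1)·s(k−2): e.g. kk·tt = kktt.
So term 8 is kkttkkkkttkkttkkkkttkkkktt·kkttkkkkttkkttkk.

kkttkkkkttkkttkkkkttkkkkttkkttkkkkttkkttkk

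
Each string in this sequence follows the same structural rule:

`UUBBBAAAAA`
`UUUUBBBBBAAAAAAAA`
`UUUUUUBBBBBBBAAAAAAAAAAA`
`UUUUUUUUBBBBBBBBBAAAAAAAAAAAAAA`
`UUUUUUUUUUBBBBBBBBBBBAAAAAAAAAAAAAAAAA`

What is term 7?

UUUUUUUUUUUUUUBBBBBBBBBBBBBBBAAAAAAAAAAAAAAAAAAAAAAA

The n-th term is 2n-2 U's then 2n-1 B's then 3n-1 A's, where the shown terms are n = 2, 3, 4, 5, 6.
At n = 8 the blocks have lengths 14, 15, 23.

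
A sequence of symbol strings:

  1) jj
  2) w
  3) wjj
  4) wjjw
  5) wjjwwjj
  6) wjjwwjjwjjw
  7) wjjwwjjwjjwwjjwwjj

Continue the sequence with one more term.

Each term (from the third on) is the previous term followed by the one before it: term 3 = w·jj = wjj.
The next term joins wjjwwjjwjjwwjjwwjj and wjjwwjjwjjw.

wjjwwjjwjjwwjjwwjjwjjwwjjwjjw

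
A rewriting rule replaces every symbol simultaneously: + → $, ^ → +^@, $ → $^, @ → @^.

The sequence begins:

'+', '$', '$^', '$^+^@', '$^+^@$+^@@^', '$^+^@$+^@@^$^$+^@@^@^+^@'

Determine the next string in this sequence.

Replace each of the 24 characters of $^+^@$+^@@^$^$+^@@^@^+^@ in place — $^ +^@ $ +^@ @^ $^ $ +^@ @^ @^ +^@ $^ +^@ $^ $ +^@ @^ @^ +^@ @^ +^@ $ +^@ @^ — and concatenate.

$^+^@$+^@@^$^$+^@@^@^+^@$^+^@$^$+^@@^@^+^@@^+^@$+^@@^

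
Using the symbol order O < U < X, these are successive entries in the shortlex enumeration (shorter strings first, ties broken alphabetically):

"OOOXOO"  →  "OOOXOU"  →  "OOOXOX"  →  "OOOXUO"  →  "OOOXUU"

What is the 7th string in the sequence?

OOOXXO

Continuing the enumeration 2 steps past OOOXUU: OOOXUU → OOOXUX → (answer).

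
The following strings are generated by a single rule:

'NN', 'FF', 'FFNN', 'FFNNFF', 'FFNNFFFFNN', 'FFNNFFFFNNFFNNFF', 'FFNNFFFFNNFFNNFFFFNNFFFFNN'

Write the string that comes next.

FFNNFFFFNNFFNNFFFFNNFFFFNNFFNNFFFFNNFFNNFF

This is a Fibonacci-style word recurrence s(k) = s(k−1)·s(k−2): e.g. FF·NN = FFNN.
The next term joins FFNNFFFFNNFFNNFFFFNNFFFFNN and FFNNFFFFNNFFNNFF.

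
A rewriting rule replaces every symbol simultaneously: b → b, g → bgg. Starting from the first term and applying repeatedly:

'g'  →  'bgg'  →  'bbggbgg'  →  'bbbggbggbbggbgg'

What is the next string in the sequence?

φ(bbbggbggbbggbgg) expands symbol-by-symbol to b b b bgg bgg b bgg bgg b b bgg bgg b bgg bgg; joining the 15 pieces gives the next term.

bbbbggbggbbggbggbbbggbggbbggbgg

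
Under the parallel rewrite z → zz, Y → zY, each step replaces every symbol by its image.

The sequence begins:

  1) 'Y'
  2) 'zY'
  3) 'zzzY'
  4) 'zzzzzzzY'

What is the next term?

zzzzzzzzzzzzzzzY

Rewriting each symbol of zzzzzzzY: z→zz, z→zz, z→zz, z→zz, z→zz, z→zz, z→zz, Y→zY, which concatenates to zz zz zz zz zz zz zz zY.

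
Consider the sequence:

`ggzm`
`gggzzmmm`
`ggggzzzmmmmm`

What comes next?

gggggzzzzmmmmmmm

Term n consists of n+1 g's, followed by n z's, followed by 2n-1 m's (n = 1, 2, …).
Setting n = 4 gives 5, 4, 7 characters in each block.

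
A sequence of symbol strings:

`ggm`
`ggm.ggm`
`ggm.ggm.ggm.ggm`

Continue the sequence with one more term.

Each string is two copies of the previous one joined by '.'.
Doubling ggm.ggm.ggm.ggm with '.' between the halves:

ggm.ggm.ggm.ggm.ggm.ggm.ggm.ggm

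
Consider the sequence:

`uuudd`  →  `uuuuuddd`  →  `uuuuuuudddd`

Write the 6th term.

uuuuuuuuuuuuuddddddd

Each string has the form u^{2n+1} d^{n+1} (n = 1, 2, …).
Setting n = 6 gives 13, 7 characters in each block.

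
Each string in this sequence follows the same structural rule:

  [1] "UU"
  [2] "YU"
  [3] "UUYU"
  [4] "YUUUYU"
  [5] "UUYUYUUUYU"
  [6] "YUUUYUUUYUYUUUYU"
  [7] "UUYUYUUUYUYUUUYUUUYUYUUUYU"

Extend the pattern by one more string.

YUUUYUUUYUYUUUYUUUYUYUUUYUYUUUYUUUYUYUUUYU

Each term (from the third on) is the two preceding terms concatenated in order: term 3 = UU·YU = UUYU.
So term 8 is YUUUYUUUYUYUUUYU·UUYUYUUUYUYUUUYUUUYUYUUUYU.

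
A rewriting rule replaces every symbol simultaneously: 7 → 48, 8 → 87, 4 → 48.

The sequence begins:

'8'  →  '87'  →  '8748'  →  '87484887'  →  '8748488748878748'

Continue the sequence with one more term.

φ(8748488748878748) expands symbol-by-symbol to 87 48 48 87 48 87 87 48 48 87 87 48 87 48 48 87; joining the 16 pieces gives the next term.

87484887488787484887874887484887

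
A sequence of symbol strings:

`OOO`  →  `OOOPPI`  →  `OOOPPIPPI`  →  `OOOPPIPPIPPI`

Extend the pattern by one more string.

OOOPPIPPIPPIPPI

Each term is the previous one with PPI appended.
So the next term is OOOPPIPPIPPI·PPI.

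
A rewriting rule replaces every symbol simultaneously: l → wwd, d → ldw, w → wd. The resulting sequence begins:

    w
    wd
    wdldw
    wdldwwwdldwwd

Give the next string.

Rewriting the 13 symbols of wdldwwwdldwwd one by one yields wd ldw wwd ldw wd wd wd ldw wwd ldw wd wd ldw; concatenated:

wdldwwwdldwwdwdwdldwwwdldwwdwdldw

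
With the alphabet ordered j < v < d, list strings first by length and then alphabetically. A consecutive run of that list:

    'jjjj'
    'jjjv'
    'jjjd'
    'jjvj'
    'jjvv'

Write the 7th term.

Advancing 2 positions from jjvv through jjvv → jjvd reaches term 7.

jjdj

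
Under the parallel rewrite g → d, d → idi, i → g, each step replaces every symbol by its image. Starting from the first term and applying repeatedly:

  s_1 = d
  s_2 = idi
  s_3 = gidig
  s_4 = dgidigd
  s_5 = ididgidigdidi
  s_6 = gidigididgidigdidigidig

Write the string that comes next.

Applying the rule to each of the 23 symbols of gidigididgidigdidigidig gives the pieces d g idi g d g idi g idi d g idi g d idi g idi g d g idi g d, which concatenate to the answer.

dgidigdgidigididgidigdidigidigdgidigd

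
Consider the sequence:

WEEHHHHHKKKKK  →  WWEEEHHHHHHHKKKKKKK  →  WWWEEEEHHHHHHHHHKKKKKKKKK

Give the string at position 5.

Term n consists of n-1 W's, followed by n E's, followed by 2n+1 H's, followed by 2n+1 K's, where the shown terms are n = 2, 3, 4.
For term 5, n = 6, so the run lengths are 5, 6, 13, 13.

WWWWWEEEEEEHHHHHHHHHHHHHKKKKKKKKKKKKK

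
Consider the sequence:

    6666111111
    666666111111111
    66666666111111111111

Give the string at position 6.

The n-th term is 2n 6's then 3n 1's, where the shown terms are n = 2, 3, 4.
At n = 7 the blocks have lengths 14, 21.

66666666666666111111111111111111111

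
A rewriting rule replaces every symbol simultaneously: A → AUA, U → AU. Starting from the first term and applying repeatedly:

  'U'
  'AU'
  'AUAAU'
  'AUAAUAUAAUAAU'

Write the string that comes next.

AUAAUAUAAUAAUAUAAUAUAAUAAUAUAAUAAU

φ(AUAAUAUAAUAAU) expands symbol-by-symbol to AUA AU AUA AUA AU AUA AU AUA AUA AU AUA AUA AU; joining the 13 pieces gives the next term.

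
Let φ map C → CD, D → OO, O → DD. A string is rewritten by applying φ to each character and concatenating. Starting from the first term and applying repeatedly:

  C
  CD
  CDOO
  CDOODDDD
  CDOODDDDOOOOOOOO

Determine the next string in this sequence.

Rewriting the 16 symbols of CDOODDDDOOOOOOOO one by one yields CD OO DD DD OO OO OO OO DD DD DD DD DD DD DD DD; concatenated:

CDOODDDDOOOOOOOODDDDDDDDDDDDDDDD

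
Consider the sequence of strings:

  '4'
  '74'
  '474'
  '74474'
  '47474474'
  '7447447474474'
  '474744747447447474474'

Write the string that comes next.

7447447474474474744747447447474474

From term 3 onward, concatenate the second-to-last term with the last: 4·74 = 474, 74·474 = 74474, …
So term 8 is 7447447474474·474744747447447474474.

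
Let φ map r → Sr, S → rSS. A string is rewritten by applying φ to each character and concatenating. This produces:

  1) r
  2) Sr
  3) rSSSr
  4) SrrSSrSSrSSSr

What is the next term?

rSSSrSrrSSrSSSrrSSrSSSrrSSrSSrSSSr

φ(SrrSSrSSrSSSr) expands symbol-by-symbol to rSS Sr Sr rSS rSS Sr rSS rSS Sr rSS rSS rSS Sr; joining the 13 pieces gives the next term.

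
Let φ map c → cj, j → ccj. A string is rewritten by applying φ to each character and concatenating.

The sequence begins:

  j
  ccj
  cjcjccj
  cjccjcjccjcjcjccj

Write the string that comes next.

Applying the rule to each of the 17 symbols of cjccjcjccjcjcjccj gives the pieces cj ccj cj cj ccj cj ccj cj cj ccj cj ccj cj ccj cj cj ccj, which concatenate to the answer.

cjccjcjcjccjcjccjcjcjccjcjccjcjccjcjcjccj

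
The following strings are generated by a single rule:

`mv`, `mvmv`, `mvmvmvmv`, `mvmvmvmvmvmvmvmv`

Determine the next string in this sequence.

s(k+1) = s(k)·s(k) — each term doubles the last.
So the next term is two copies of mvmvmvmvmvmvmvmv.

mvmvmvmvmvmvmvmvmvmvmvmvmvmvmvmv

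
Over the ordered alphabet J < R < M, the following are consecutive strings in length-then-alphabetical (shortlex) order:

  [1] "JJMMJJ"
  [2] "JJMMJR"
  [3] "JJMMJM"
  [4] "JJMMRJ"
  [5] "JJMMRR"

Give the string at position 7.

Stepping forward 2 times from JJMMRR: JJMMRR → JJMMRM, then the target.

JJMMMJ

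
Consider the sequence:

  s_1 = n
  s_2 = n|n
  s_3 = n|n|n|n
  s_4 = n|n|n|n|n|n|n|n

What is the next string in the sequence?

Each string is two copies of the previous one joined by '|'.
Doubling n|n|n|n|n|n|n|n with '|' between the halves:

n|n|n|n|n|n|n|n|n|n|n|n|n|n|n|n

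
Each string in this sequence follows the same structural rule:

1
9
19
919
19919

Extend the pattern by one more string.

This is a Fibonacci-style word recurrence s(k) = s(k−2)·s(k−1): e.g. 1·9 = 19.
Continuing: 919 · 19919 gives term 6.

91919919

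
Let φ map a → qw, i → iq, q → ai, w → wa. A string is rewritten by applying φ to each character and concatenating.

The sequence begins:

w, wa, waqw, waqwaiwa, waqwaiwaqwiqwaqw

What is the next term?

Replace each of the 16 characters of waqwaiwaqwiqwaqw in place — wa qw ai wa qw iq wa qw ai wa iq ai wa qw ai wa — and concatenate.

waqwaiwaqwiqwaqwaiwaiqaiwaqwaiwa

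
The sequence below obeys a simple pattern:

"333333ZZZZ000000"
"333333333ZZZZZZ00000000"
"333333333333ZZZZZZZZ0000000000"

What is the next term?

The n-th term is 3n 3's then 2n Z's then 2n+2 0's, where the shown terms are n = 2, 3, 4.
At n = 5 the blocks have lengths 15, 10, 12.

333333333333333ZZZZZZZZZZ000000000000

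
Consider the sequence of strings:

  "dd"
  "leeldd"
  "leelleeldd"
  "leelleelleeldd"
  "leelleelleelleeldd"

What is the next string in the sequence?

Each term is the previous one with leel prepended.
Applying this once more to leelleelleelleeldd:

leelleelleelleelleeldd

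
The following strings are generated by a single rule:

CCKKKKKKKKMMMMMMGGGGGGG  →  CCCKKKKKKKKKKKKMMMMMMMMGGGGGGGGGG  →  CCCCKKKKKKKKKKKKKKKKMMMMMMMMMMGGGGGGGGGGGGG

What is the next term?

CCCCCKKKKKKKKKKKKKKKKKKKKMMMMMMMMMMMMGGGGGGGGGGGGGGGG

The n-th term is n C's then 4n K's then 2n+2 M's then 3n+1 G's, where the shown terms are n = 2, 3, 4.
At n = 5 the blocks have lengths 5, 20, 12, 16.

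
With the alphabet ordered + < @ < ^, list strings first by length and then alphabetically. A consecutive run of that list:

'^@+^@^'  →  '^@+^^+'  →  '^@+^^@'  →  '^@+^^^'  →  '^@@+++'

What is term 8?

^@@+@+

Stepping forward 3 times from ^@@+++: ^@@+++ → ^@@++@ → ^@@++^, then the target.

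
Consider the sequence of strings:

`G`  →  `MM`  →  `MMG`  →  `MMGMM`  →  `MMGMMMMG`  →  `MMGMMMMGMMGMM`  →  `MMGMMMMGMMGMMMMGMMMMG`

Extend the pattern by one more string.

MMGMMMMGMMGMMMMGMMMMGMMGMMMMGMMGMM

This is a Fibonacci-style word recurrence s(k) = s(k−1)·s(k−2): e.g. MM·G = MMG.
So term 8 is MMGMMMMGMMGMMMMGMMMMG·MMGMMMMGMMGMM.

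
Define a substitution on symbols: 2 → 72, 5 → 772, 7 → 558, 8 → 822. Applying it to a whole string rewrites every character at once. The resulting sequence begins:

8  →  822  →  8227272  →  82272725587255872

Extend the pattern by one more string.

822727255872558727727728225587277277282255872

Replace each of the 17 characters of 82272725587255872 in place — 822 72 72 558 72 558 72 772 772 822 558 72 772 772 822 558 72 — and concatenate.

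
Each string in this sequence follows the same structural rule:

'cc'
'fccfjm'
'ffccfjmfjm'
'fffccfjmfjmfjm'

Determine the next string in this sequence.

ffffccfjmfjmfjmfjm

Every step adds f to the front and fjm to the end of the previous string.
One more step from fffccfjmfjmfjm gives the answer.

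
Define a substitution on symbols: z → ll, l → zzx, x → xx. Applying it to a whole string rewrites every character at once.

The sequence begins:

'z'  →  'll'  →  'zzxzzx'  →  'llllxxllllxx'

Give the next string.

Rewriting each symbol of llllxxllllxx: l→zzx, l→zzx, l→zzx, l→zzx, x→xx, x→xx, l→zzx, l→zzx, l→zzx, l→zzx, x→xx, x→xx, which concatenates to zzx zzx zzx zzx xx xx zzx zzx zzx zzx xx xx.

zzxzzxzzxzzxxxxxzzxzzxzzxzzxxxxx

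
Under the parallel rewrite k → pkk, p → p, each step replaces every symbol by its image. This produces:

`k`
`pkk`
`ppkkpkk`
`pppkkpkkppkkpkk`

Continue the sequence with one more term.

Rewriting the 15 symbols of pppkkpkkppkkpkk one by one yields p p p pkk pkk p pkk pkk p p pkk pkk p pkk pkk; concatenated:

ppppkkpkkppkkpkkpppkkpkkppkkpkk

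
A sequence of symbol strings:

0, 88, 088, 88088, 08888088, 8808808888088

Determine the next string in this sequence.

From term 3 onward, concatenate the second-to-last term with the last: 0·88 = 088, 88·088 = 88088, …
Continuing: 08888088 · 8808808888088 gives term 7.

088880888808808888088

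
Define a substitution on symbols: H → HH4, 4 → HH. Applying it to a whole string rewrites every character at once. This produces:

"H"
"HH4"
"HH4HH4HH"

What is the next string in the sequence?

Rewriting each symbol of HH4HH4HH: H→HH4, H→HH4, 4→HH, H→HH4, H→HH4, 4→HH, H→HH4, H→HH4, which concatenates to HH4 HH4 HH HH4 HH4 HH HH4 HH4.

HH4HH4HHHH4HH4HHHH4HH4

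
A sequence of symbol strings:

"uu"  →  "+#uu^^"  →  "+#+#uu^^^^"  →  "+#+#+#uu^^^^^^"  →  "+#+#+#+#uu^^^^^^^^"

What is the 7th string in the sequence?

+#+#+#+#+#+#uu^^^^^^^^^^^^

Every step adds +# to the front and ^^ to the end of the previous string.
From +#+#+#+#uu^^^^^^^^, 2 further steps: +#+#+#+#uu^^^^^^^^ → +#+#+#+#+#uu^^^^^^^^^^ → (answer).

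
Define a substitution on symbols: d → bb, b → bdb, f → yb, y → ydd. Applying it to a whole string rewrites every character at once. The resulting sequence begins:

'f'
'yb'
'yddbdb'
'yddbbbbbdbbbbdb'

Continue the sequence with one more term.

Rewriting the 15 symbols of yddbbbbbdbbbbdb one by one yields ydd bb bb bdb bdb bdb bdb bdb bb bdb bdb bdb bdb bb bdb; concatenated:

yddbbbbbdbbdbbdbbdbbdbbbbdbbdbbdbbdbbbbdb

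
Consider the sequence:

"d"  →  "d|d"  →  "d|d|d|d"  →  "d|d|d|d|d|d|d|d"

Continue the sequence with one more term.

Every step duplicates the string with '|' between the halves.
Doubling d|d|d|d|d|d|d|d with '|' between the halves:

d|d|d|d|d|d|d|d|d|d|d|d|d|d|d|d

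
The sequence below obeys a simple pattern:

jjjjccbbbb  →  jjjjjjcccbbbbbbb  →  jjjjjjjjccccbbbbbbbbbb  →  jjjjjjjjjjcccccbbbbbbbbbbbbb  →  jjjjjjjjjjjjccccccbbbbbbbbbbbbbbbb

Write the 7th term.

jjjjjjjjjjjjjjjjccccccccbbbbbbbbbbbbbbbbbbbbbb

Term n consists of 2n j's, followed by n c's, followed by 3n-2 b's, where the shown terms are n = 2, 3, 4, 5, 6.
At n = 8 the blocks have lengths 16, 8, 22.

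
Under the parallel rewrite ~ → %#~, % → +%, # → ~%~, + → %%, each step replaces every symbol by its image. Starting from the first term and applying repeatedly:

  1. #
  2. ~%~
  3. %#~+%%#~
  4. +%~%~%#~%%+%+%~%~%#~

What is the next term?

Rewriting the 20 symbols of +%~%~%#~%%+%+%~%~%#~ one by one yields %% +% %#~ +% %#~ +% ~%~ %#~ +% +% %% +% %% +% %#~ +% %#~ +% ~%~ %#~; concatenated:

%%+%%#~+%%#~+%~%~%#~+%+%%%+%%%+%%#~+%%#~+%~%~%#~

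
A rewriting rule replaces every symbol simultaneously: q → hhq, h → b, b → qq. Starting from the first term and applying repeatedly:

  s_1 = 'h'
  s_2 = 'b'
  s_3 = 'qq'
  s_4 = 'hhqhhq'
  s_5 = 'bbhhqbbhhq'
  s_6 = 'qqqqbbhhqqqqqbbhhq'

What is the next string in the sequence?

Rewriting the 18 symbols of qqqqbbhhqqqqqbbhhq one by one yields hhq hhq hhq hhq qq qq b b hhq hhq hhq hhq hhq qq qq b b hhq; concatenated:

hhqhhqhhqhhqqqqqbbhhqhhqhhqhhqhhqqqqqbbhhq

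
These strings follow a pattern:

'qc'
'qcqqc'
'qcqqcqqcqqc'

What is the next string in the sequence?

qcqqcqqcqqcqqcqqcqqcqqc

s(k+1) = s(k)·q·s(k) — each term doubles the last with 'q' between the halves.
One more doubling of qcqqcqqcqqc gives the answer.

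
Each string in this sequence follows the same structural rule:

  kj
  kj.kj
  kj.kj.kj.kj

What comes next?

kj.kj.kj.kj.kj.kj.kj.kj

Each string is two copies of the previous one joined by '.'.
So the next term is two copies of kj.kj.kj.kj with '.' between the halves.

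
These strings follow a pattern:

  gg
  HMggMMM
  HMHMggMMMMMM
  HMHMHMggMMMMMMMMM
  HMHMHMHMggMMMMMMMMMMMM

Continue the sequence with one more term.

s(k+1) = HM·s(k)·MMM, so each term gains HM as a prefix and MMM as a suffix.
So the next term is HM·HMHMHMHMggMMMMMMMMMMMM·MMM.

HMHMHMHMHMggMMMMMMMMMMMMMMM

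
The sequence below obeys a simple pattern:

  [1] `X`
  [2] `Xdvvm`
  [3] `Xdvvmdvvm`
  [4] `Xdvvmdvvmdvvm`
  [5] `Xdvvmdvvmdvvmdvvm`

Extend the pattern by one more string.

Every step adds dvvm to the end: s(k+1) = s(k)·dvvm.
So the next term is Xdvvmdvvmdvvmdvvm·dvvm.

Xdvvmdvvmdvvmdvvmdvvm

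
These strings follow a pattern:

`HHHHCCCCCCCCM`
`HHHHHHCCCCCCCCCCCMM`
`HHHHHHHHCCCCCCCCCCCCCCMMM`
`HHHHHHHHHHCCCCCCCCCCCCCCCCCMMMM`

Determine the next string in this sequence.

Reading off run lengths: H runs 4, 6, 8, 10; C runs 8, 11, 14, 17; M runs 1, 2, 3, 4 — each is linear in n, where the shown terms are n = 2, 3, 4, 5.
For the next term, n = 6, so the run lengths are 12, 20, 5.

HHHHHHHHHHHHCCCCCCCCCCCCCCCCCCCCMMMMM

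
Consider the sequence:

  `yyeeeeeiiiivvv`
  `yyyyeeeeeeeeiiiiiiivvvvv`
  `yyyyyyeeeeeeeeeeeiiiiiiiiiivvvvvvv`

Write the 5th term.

The n-th term is 2n-2 y's then 3n-1 e's then 3n-2 i's then 2n-1 v's, where the shown terms are n = 2, 3, 4.
For term 5, n = 6, so the run lengths are 10, 17, 16, 11.

yyyyyyyyyyeeeeeeeeeeeeeeeeeiiiiiiiiiiiiiiiivvvvvvvvvvv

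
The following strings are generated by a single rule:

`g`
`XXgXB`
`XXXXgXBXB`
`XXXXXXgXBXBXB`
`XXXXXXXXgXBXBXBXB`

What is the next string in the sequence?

s(k+1) = XX·s(k)·XB, so each term gains XX as a prefix and XB as a suffix.
So the next term is XX·XXXXXXXXgXBXBXBXB·XB.

XXXXXXXXXXgXBXBXBXBXB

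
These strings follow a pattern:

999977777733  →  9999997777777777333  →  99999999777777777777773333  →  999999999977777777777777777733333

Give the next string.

9999999999997777777777777777777777333333

The n-th term is 2n 9's then 4n-2 7's then n 3's, where the shown terms are n = 2, 3, 4, 5.
For the next term, n = 6, so the run lengths are 12, 22, 6.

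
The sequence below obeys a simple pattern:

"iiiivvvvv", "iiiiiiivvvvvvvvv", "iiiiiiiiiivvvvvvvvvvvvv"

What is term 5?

iiiiiiiiiiiiiiiivvvvvvvvvvvvvvvvvvvvv

Term n consists of 3n+1 i's, followed by 4n+1 v's (n = 1, 2, …).
At n = 5 the blocks have lengths 16, 21.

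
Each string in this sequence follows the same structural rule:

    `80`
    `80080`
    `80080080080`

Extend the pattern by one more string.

Every step duplicates the string with '0' between the halves.
One more doubling of 80080080080 gives the answer.

80080080080080080080080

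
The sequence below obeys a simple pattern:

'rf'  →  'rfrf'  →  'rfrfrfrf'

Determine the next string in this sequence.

rfrfrfrfrfrfrfrf

s(k+1) = s(k)·s(k) — each term doubles the last.
One more doubling of rfrfrfrf gives the answer.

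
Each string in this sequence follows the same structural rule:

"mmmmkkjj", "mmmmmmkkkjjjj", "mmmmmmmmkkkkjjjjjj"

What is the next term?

Term n consists of 2n+2 m's, followed by n+1 k's, followed by 2n j's (n = 1, 2, …).
For the next term, n = 4, so the run lengths are 10, 5, 8.

mmmmmmmmmmkkkkkjjjjjjjj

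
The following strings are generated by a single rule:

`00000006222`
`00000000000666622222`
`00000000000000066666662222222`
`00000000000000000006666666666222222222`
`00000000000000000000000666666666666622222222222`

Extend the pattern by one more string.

Reading off run lengths: 0 runs 7, 11, 15, 19, 23; 6 runs 1, 4, 7, 10, 13; 2 runs 3, 5, 7, 9, 11 — each is linear in n (n = 1, 2, …).
Setting n = 6 gives 27, 16, 13 characters in each block.

00000000000000000000000000066666666666666662222222222222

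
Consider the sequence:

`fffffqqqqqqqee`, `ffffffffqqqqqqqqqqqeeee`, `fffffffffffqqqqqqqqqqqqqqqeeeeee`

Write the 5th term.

fffffffffffffffffqqqqqqqqqqqqqqqqqqqqqqqeeeeeeeeee

Term n consists of 3n+2 f's, followed by 4n+3 q's, followed by 2n e's (n = 1, 2, …).
For term 5, n = 5, so the run lengths are 17, 23, 10.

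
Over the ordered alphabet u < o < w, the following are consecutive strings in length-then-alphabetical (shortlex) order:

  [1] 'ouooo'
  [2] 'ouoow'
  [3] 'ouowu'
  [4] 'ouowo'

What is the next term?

ouoww

Find the rightmost character of ouowo below w, bump it to the next letter, and reset everything to its right to u.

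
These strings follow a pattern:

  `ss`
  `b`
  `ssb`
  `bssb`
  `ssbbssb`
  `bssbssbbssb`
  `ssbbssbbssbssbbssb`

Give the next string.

bssbssbbssbssbbssbbssbssbbssb

From term 3 onward, concatenate the second-to-last term with the last: ss·b = ssb, b·ssb = bssb, …
So term 8 is bssbssbbssb·ssbbssbbssbssbbssb.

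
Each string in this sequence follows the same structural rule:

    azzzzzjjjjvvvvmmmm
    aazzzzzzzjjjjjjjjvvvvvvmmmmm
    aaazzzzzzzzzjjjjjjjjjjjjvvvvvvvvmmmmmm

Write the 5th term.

aaaaazzzzzzzzzzzzzjjjjjjjjjjjjjjjjjjjjvvvvvvvvvvvvmmmmmmmm

Reading off run lengths: a runs 1, 2, 3; z runs 5, 7, 9; j runs 4, 8, 12; v runs 4, 6, 8; m runs 4, 5, 6 — each is linear in n (n = 1, 2, …).
Setting n = 5 gives 5, 13, 20, 12, 8 characters in each block.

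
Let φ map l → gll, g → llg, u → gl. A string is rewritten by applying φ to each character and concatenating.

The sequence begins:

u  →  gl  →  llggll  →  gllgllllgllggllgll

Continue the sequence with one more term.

Rewriting the 18 symbols of gllgllllgllggllgll one by one yields llg gll gll llg gll gll gll gll llg gll gll llg llg gll gll llg gll gll; concatenated:

llggllgllllggllgllgllgllllggllgllllgllggllgllllggllgll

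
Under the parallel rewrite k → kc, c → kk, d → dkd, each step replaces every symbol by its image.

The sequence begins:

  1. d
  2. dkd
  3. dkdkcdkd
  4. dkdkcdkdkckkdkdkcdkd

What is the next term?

φ(dkdkcdkdkckkdkdkcdkd) expands symbol-by-symbol to dkd kc dkd kc kk dkd kc dkd kc kk kc kc dkd kc dkd kc kk dkd kc dkd; joining the 20 pieces gives the next term.

dkdkcdkdkckkdkdkcdkdkckkkckcdkdkcdkdkckkdkdkcdkd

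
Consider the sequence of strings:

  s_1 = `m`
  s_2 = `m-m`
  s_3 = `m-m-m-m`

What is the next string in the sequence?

m-m-m-m-m-m-m-m

s(k+1) = s(k)·-·s(k) — each term doubles the last with '-' between the halves.
One more doubling of m-m-m-m gives the answer.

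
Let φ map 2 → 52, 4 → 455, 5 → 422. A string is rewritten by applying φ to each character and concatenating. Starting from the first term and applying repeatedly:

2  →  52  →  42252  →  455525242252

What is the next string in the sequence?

Rewriting each symbol of 455525242252: 4→455, 5→422, 5→422, 5→422, 2→52, 5→422, 2→52, 4→455, 2→52, 2→52, 5→422, 2→52, which concatenates to 455 422 422 422 52 422 52 455 52 52 422 52.

4554224224225242252455525242252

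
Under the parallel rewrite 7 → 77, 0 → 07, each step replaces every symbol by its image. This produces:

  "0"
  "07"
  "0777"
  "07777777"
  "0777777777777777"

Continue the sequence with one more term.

07777777777777777777777777777777

Applying the rule to each of the 16 symbols of 0777777777777777 gives the pieces 07 77 77 77 77 77 77 77 77 77 77 77 77 77 77 77, which concatenate to the answer.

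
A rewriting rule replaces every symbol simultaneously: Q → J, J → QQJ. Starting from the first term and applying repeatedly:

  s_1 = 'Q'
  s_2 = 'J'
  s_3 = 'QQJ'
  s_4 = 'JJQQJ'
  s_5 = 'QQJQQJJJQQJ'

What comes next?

Rewriting each symbol of QQJQQJJJQQJ: Q→J, Q→J, J→QQJ, Q→J, Q→J, J→QQJ, J→QQJ, J→QQJ, Q→J, Q→J, J→QQJ, which concatenates to J J QQJ J J QQJ QQJ QQJ J J QQJ.

JJQQJJJQQJQQJQQJJJQQJ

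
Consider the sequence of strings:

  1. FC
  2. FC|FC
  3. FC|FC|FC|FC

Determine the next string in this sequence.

Each string is two copies of the previous one joined by '|'.
Doubling FC|FC|FC|FC with '|' between the halves:

FC|FC|FC|FC|FC|FC|FC|FC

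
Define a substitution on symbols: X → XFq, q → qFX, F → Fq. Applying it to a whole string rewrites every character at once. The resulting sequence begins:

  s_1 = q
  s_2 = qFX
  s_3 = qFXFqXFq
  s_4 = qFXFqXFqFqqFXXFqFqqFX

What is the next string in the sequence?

Rewriting the 21 symbols of qFXFqXFqFqqFXXFqFqqFX one by one yields qFX Fq XFq Fq qFX XFq Fq qFX Fq qFX qFX Fq XFq XFq Fq qFX Fq qFX qFX Fq XFq; concatenated:

qFXFqXFqFqqFXXFqFqqFXFqqFXqFXFqXFqXFqFqqFXFqqFXqFXFqXFq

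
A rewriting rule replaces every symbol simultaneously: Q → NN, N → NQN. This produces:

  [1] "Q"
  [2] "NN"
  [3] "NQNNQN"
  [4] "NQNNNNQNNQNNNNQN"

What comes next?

Rewriting the 16 symbols of NQNNNNQNNQNNNNQN one by one yields NQN NN NQN NQN NQN NQN NN NQN NQN NN NQN NQN NQN NQN NN NQN; concatenated:

NQNNNNQNNQNNQNNQNNNNQNNQNNNNQNNQNNQNNQNNNNQN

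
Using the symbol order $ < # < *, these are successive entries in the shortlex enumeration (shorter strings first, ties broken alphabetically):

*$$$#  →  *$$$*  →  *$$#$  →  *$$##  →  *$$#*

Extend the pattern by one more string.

Find the rightmost character of *$$#* below *, bump it to the next letter, and reset everything to its right to $.

*$$*$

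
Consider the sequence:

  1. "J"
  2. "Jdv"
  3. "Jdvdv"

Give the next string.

Each term is the previous one with dv appended.
So the next term is Jdvdv·dv.

Jdvdvdv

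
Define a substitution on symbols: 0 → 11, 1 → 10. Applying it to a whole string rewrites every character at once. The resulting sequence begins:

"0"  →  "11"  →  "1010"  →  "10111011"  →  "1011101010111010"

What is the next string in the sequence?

Rewriting the 16 symbols of 1011101010111010 one by one yields 10 11 10 10 10 11 10 11 10 11 10 10 10 11 10 11; concatenated:

10111010101110111011101010111011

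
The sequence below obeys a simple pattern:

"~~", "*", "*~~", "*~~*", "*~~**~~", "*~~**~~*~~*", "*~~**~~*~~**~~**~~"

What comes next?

*~~**~~*~~**~~**~~*~~**~~*~~*

Each term (from the third on) is the previous term followed by the one before it: term 3 = *·~~ = *~~.
The next term joins *~~**~~*~~**~~**~~ and *~~**~~*~~*.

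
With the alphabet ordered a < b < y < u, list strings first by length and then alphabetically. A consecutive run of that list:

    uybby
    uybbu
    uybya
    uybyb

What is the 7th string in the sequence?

uybua

Stepping forward 3 times from uybyb: uybyb → uybyy → uybyu, then the target.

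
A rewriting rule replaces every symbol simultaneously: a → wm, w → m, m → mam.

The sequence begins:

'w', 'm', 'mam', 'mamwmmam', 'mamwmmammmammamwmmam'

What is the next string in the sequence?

Applying the rule to each of the 20 symbols of mamwmmammmammamwmmam gives the pieces mam wm mam m mam mam wm mam mam mam wm mam mam wm mam m mam mam wm mam, which concatenate to the answer.

mamwmmammmammamwmmammammamwmmammamwmmammmammamwmmam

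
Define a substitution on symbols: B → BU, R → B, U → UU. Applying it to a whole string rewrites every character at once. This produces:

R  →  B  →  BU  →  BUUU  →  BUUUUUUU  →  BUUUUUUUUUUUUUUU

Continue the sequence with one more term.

Applying the rule to each of the 16 symbols of BUUUUUUUUUUUUUUU gives the pieces BU UU UU UU UU UU UU UU UU UU UU UU UU UU UU UU, which concatenate to the answer.

BUUUUUUUUUUUUUUUUUUUUUUUUUUUUUUU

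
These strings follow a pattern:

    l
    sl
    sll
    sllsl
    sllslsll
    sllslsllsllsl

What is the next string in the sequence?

sllslsllsllslsllslsll

Each term (from the third on) is the previous term followed by the one before it: term 3 = sl·l = sll.
Continuing: sllslsllsllsl · sllslsll gives term 7.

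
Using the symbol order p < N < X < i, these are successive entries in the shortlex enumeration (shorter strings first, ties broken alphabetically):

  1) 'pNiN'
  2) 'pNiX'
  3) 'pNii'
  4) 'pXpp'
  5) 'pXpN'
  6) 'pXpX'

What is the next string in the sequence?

Treat pXpX as a base-4 numeral over the given alphabet and add one, carrying through any trailing i's.

pXpi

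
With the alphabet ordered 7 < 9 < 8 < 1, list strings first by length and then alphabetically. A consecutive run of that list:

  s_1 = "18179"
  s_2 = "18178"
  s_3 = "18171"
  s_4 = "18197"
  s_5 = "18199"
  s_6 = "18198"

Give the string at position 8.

18187

Continuing the enumeration 2 steps past 18198: 18198 → 18191 → (answer).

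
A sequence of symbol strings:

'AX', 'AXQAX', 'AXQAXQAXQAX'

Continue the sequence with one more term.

Each string is two copies of the previous one joined by 'Q'.
One more doubling of AXQAXQAXQAX gives the answer.

AXQAXQAXQAXQAXQAXQAXQAX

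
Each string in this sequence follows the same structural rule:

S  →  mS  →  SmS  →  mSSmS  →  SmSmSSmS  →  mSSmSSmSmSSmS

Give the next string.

SmSmSSmSmSSmSSmSmSSmS

From term 3 onward, concatenate the second-to-last term with the last: S·mS = SmS, mS·SmS = mSSmS, …
So term 7 is SmSmSSmS·mSSmSSmSmSSmS.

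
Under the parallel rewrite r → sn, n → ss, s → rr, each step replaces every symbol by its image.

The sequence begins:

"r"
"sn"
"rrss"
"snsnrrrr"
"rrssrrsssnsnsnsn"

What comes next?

snsnrrrrsnsnrrrrrrssrrssrrssrrss

Replace each of the 16 characters of rrssrrsssnsnsnsn in place — sn sn rr rr sn sn rr rr rr ss rr ss rr ss rr ss — and concatenate.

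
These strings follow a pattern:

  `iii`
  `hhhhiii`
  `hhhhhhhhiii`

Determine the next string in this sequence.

hhhhhhhhhhhhiii

Each term is the previous one with hhhh prepended.
So the next term is hhhh·hhhhhhhhiii.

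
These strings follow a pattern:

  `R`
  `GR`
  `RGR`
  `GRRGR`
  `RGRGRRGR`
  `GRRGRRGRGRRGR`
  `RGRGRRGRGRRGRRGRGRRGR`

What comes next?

Each term (from the third on) is the two preceding terms concatenated in order: term 3 = R·GR = RGR.
The next term joins GRRGRRGRGRRGR and RGRGRRGRGRRGRRGRGRRGR.

GRRGRRGRGRRGRRGRGRRGRGRRGRRGRGRRGR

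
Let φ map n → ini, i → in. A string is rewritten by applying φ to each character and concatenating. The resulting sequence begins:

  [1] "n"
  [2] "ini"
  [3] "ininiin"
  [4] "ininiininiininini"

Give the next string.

ininiininiinininiininiinininiininiininiin

φ(ininiininiininini) expands symbol-by-symbol to in ini in ini in in ini in ini in in ini in ini in ini in; joining the 17 pieces gives the next term.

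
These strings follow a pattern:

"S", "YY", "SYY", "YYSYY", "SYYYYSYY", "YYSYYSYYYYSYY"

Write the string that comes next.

SYYYYSYYYYSYYSYYYYSYY

Each term (from the third on) is the two preceding terms concatenated in order: term 3 = S·YY = SYY.
The next term joins SYYYYSYY and YYSYYSYYYYSYY.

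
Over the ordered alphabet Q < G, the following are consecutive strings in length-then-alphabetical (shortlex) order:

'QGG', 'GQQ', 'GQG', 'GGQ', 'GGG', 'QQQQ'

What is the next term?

Find the rightmost character of QQQQ below G, bump it to the next letter, and reset everything to its right to Q.

QQQG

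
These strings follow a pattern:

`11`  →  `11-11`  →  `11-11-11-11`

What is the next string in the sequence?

Every step duplicates the string with '-' between the halves.
Doubling 11-11-11-11 with '-' between the halves:

11-11-11-11-11-11-11-11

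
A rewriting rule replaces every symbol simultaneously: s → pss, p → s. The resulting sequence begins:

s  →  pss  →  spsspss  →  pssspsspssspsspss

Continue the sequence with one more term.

spsspsspssspsspssspsspsspssspsspssspsspss

φ(pssspsspssspsspss) expands symbol-by-symbol to s pss pss pss s pss pss s pss pss pss s pss pss s pss pss; joining the 17 pieces gives the next term.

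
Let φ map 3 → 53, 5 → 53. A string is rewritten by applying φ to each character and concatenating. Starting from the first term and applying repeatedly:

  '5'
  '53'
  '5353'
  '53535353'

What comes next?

5353535353535353

Rewriting each symbol of 53535353: 5→53, 3→53, 5→53, 3→53, 5→53, 3→53, 5→53, 3→53, which concatenates to 53 53 53 53 53 53 53 53.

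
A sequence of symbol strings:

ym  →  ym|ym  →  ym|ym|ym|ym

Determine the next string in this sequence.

s(k+1) = s(k)·|·s(k) — each term doubles the last with '|' between the halves.
One more doubling of ym|ym|ym|ym gives the answer.

ym|ym|ym|ym|ym|ym|ym|ym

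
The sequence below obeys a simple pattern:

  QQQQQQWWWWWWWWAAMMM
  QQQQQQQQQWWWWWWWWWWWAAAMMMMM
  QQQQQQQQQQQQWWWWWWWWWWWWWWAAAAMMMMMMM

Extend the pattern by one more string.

Reading off run lengths: Q runs 6, 9, 12; W runs 8, 11, 14; A runs 2, 3, 4; M runs 3, 5, 7 — each is linear in n, where the shown terms are n = 2, 3, 4.
At n = 5 the blocks have lengths 15, 17, 5, 9.

QQQQQQQQQQQQQQQWWWWWWWWWWWWWWWWWAAAAAMMMMMMMMM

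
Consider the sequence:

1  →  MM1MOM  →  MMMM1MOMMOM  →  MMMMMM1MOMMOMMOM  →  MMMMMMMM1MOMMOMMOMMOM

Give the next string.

MMMMMMMMMM1MOMMOMMOMMOMMOM

s(k+1) = MM·s(k)·MOM, so each term gains MM as a prefix and MOM as a suffix.
One more step from MMMMMMMM1MOMMOMMOMMOM gives the answer.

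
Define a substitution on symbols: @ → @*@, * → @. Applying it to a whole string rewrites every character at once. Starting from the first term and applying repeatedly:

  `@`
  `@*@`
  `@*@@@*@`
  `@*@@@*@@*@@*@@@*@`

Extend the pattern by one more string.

φ(@*@@@*@@*@@*@@@*@) expands symbol-by-symbol to @*@ @ @*@ @*@ @*@ @ @*@ @*@ @ @*@ @*@ @ @*@ @*@ @*@ @ @*@; joining the 17 pieces gives the next term.

@*@@@*@@*@@*@@@*@@*@@@*@@*@@@*@@*@@*@@@*@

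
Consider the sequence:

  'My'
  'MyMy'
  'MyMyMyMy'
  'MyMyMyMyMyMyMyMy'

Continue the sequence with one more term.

MyMyMyMyMyMyMyMyMyMyMyMyMyMyMyMy

Every step duplicates the string.
One more doubling of MyMyMyMyMyMyMyMy gives the answer.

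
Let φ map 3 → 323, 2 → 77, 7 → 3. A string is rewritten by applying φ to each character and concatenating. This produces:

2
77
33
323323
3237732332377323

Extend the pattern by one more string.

323773233332377323323773233332377323

φ(3237732332377323) expands symbol-by-symbol to 323 77 323 3 3 323 77 323 323 77 323 3 3 323 77 323; joining the 16 pieces gives the next term.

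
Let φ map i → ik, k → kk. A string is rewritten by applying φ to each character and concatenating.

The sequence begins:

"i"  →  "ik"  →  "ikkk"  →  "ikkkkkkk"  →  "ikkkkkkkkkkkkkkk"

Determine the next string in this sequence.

Rewriting the 16 symbols of ikkkkkkkkkkkkkkk one by one yields ik kk kk kk kk kk kk kk kk kk kk kk kk kk kk kk; concatenated:

ikkkkkkkkkkkkkkkkkkkkkkkkkkkkkkk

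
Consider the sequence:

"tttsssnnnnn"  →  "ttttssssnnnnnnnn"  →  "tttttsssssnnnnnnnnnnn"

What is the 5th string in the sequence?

tttttttsssssssnnnnnnnnnnnnnnnnn

Each string has the form t^{n+1} s^{n+1} n^{3n-1}, where the shown terms are n = 2, 3, 4.
For term 5, n = 6, so the run lengths are 7, 7, 17.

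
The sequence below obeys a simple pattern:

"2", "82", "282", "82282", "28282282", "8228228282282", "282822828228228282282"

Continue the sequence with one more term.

Each term (from the third on) is the two preceding terms concatenated in order: term 3 = 2·82 = 282.
The next term joins 8228228282282 and 282822828228228282282.

8228228282282282822828228228282282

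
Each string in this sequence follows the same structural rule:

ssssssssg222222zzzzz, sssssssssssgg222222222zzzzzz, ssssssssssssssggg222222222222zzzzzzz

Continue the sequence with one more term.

sssssssssssssssssgggg222222222222222zzzzzzzz

Reading off run lengths: s runs 8, 11, 14; g runs 1, 2, 3; 2 runs 6, 9, 12; z runs 5, 6, 7 — each is linear in n, where the shown terms are n = 2, 3, 4.
For the next term, n = 5, so the run lengths are 17, 4, 15, 8.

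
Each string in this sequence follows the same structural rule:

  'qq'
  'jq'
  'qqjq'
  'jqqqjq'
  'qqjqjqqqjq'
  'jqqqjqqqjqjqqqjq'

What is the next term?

qqjqjqqqjqjqqqjqqqjqjqqqjq

From term 3 onward, concatenate the second-to-last term with the last: qq·jq = qqjq, jq·qqjq = jqqqjq, …
Continuing: qqjqjqqqjq · jqqqjqqqjqjqqqjq gives term 7.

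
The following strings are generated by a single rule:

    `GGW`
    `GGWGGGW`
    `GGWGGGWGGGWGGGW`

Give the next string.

Every step duplicates the string with 'G' between the halves.
Doubling GGWGGGWGGGWGGGW with 'G' between the halves:

GGWGGGWGGGWGGGWGGGWGGGWGGGWGGGW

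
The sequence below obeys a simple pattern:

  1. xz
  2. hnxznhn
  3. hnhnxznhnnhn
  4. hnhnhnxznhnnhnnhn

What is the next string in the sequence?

Every step adds hn to the front and nhn to the end of the previous string.
Applying this once more to hnhnhnxznhnnhnnhn:

hnhnhnhnxznhnnhnnhnnhn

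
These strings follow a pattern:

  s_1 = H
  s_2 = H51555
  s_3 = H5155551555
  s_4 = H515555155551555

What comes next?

Each term is the previous one with 51555 appended.
Applying this once more to H515555155551555:

H51555515555155551555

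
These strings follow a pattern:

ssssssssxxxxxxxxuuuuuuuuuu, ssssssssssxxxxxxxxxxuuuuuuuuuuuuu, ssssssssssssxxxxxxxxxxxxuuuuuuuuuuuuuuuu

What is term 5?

ssssssssssssssssxxxxxxxxxxxxxxxxuuuuuuuuuuuuuuuuuuuuuu

Each string has the form s^{2n+2} x^{2n+2} u^{3n+1}, where the shown terms are n = 3, 4, 5.
At n = 7 the blocks have lengths 16, 16, 22.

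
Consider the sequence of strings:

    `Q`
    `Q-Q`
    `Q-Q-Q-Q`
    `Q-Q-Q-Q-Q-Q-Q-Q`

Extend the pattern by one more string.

Every step duplicates the string with '-' between the halves.
Doubling Q-Q-Q-Q-Q-Q-Q-Q with '-' between the halves:

Q-Q-Q-Q-Q-Q-Q-Q-Q-Q-Q-Q-Q-Q-Q-Q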